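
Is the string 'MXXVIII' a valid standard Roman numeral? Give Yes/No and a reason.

'MXXVIII': Check the rules: uses only the symbols I, V, X, L, C, D, M; no symbol is repeated more than three times in a row; V, L and D each appear at most once; no smaller symbol precedes a larger one (values never increase from left to right). Value: M (1000) + X (10) + X (10) + V (5) + I (1) + I (1) + I (1) = 1028. So it is a valid standard Roman numeral.

Yes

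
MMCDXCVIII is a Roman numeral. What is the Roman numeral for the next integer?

MMCDXCVIII = 2498; next is 2499

MMCDXCIX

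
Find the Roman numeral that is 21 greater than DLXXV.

DLXXV = 575
575 + 21 = 596

DXCVI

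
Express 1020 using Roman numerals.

Convert 1020 to Roman numerals:
  1020 contains 1×1000 (M)
  20 contains 2×10 (XX)

MXX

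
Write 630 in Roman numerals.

Convert 630 to Roman numerals:
  630 contains 1×500 (D)
  130 contains 1×100 (C)
  30 contains 3×10 (XXX)

DCXXX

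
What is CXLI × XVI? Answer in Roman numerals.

CXLI = 141
XVI = 16
141 × 16 = 2256

MMCCLVI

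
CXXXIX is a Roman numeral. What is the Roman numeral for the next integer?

CXXXIX = 139, so the next integer is 139 + 1 = 140

CXL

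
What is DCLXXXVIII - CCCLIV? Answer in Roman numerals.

DCLXXXVIII = 688
CCCLIV = 354
688 - 354 = 334

CCCXXXIV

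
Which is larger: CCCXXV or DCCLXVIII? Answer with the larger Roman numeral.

CCCXXV = 325
DCCLXVIII = 768
768 is larger

DCCLXVIII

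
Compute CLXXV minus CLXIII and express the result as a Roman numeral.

CLXXV = 175
CLXIII = 163
175 - 163 = 12

XII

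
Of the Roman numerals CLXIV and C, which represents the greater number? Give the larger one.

CLXIV = 164
C = 100
164 is larger

CLXIV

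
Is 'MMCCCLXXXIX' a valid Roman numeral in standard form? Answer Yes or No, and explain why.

'MMCCCLXXXIX': Check the rules: uses only the symbols I, V, X, L, C, D, M; no symbol is repeated more than three times in a row; V, L and D each appear at most once; the only place a smaller symbol precedes a larger one is the allowed subtractive pair IX, the symbol right after such a pair (if any) is smaller than the pair's first symbol, and otherwise the values never increase from left to right. Value: M (1000) + M (1000) + C (100) + C (100) + C (100) + L (50) + X (10) + X (10) + X (10) + IX (9) = 2389. So it is a valid standard Roman numeral.

Yes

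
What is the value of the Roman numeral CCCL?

CCCL: C=100, C=100, C=100, L=50
100 + 100 + 100 + 50 = 350

350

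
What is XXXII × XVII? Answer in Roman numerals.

XXXII = 32
XVII = 17
32 × 17 = 544

DXLIV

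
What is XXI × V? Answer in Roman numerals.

XXI = 21
V = 5
21 × 5 = 105

CV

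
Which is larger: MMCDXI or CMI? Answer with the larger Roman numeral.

MMCDXI = 2411
CMI = 901
2411 is larger

MMCDXI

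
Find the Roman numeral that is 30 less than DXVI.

DXVI = 516
516 - 30 = 486

CDLXXXVI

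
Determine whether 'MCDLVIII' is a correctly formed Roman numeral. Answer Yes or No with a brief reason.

'MCDLVIII': Check the rules: uses only the symbols I, V, X, L, C, D, M; no symbol is repeated more than three times in a row; V, L and D each appear at most once; the only place a smaller symbol precedes a larger one is the allowed subtractive pair CD, the symbol right after such a pair (if any) is smaller than the pair's first symbol, and otherwise the values never increase from left to right. Value: M (1000) + CD (400) + L (50) + V (5) + I (1) + I (1) + I (1) = 1458. So it is a valid standard Roman numeral.

Yes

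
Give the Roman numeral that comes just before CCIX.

CCIX = 209, so the previous integer is 209 - 1 = 208

CCVIII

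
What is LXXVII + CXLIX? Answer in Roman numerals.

LXXVII = 77
CXLIX = 149
77 + 149 = 226

CCXXVI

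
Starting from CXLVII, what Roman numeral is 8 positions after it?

CXLVII = 147
147 + 8 = 155

CLV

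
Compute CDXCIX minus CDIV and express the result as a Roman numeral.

CDXCIX = 499
CDIV = 404
499 - 404 = 95

XCV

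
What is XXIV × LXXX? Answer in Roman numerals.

XXIV = 24
LXXX = 80
24 × 80 = 1920

MCMXX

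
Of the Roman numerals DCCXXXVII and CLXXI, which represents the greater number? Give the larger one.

DCCXXXVII = 737
CLXXI = 171
737 is larger

DCCXXXVII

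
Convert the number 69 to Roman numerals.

Convert 69 to Roman numerals:
  69 contains 1×50 (L)
  19 contains 1×10 (X)
  9 contains 1×9 (IX)

LXIX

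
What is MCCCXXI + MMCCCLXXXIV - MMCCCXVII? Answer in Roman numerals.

MCCCXXI = 1321, MMCCCLXXXIV = 2384, MMCCCXVII = 2317
1321 + 2384 = 3705
3705 - 2317 = 1388

MCCCLXXXVIII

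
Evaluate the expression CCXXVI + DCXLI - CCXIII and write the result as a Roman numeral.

CCXXVI = 226, DCXLI = 641, CCXIII = 213
226 + 641 = 867
867 - 213 = 654

DCLIV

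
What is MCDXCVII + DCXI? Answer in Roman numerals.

MCDXCVII = 1497
DCXI = 611
1497 + 611 = 2108

MMCVIII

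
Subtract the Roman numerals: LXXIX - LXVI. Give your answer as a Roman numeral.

LXXIX = 79
LXVI = 66
79 - 66 = 13

XIII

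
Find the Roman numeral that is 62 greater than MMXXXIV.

MMXXXIV = 2034
2034 + 62 = 2096

MMXCVI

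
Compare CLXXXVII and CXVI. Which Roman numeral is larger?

CLXXXVII = 187
CXVI = 116
187 is larger

CLXXXVII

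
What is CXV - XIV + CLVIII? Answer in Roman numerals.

CXV = 115, XIV = 14, CLVIII = 158
115 - 14 = 101
101 + 158 = 259

CCLIX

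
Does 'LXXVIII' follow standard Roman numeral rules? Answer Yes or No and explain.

'LXXVIII': Check the rules: uses only the symbols I, V, X, L, C, D, M; no symbol is repeated more than three times in a row; V, L and D each appear at most once; no smaller symbol precedes a larger one (values never increase from left to right). Value: L (50) + X (10) + X (10) + V (5) + I (1) + I (1) + I (1) = 78. So it is a valid standard Roman numeral.

Yes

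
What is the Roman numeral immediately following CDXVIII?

CDXVIII = 418, so the next integer is 418 + 1 = 419

CDXIX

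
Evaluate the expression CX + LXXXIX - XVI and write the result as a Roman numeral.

CX = 110, LXXXIX = 89, XVI = 16
110 + 89 = 199
199 - 16 = 183

CLXXXIII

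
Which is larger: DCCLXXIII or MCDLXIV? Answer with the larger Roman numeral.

DCCLXXIII = 773
MCDLXIV = 1464
1464 is larger

MCDLXIV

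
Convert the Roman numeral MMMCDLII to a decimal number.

MMMCDLII: M=1000, M=1000, M=1000, CD=400, L=50, I=1, I=1
1000 + 1000 + 1000 + 400 + 50 + 1 + 1 = 3452

3452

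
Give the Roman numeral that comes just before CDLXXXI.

CDLXXXI = 481; previous is 480

CDLXXX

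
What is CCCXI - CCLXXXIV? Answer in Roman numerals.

CCCXI = 311
CCLXXXIV = 284
311 - 284 = 27

XXVII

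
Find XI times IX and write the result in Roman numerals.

XI = 11
IX = 9
11 × 9 = 99

XCIX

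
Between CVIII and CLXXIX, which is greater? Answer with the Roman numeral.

CVIII = 108
CLXXIX = 179
179 is larger

CLXXIX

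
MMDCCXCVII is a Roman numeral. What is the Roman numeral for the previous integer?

MMDCCXCVII = 2797, so the previous integer is 2797 - 1 = 2796

MMDCCXCVI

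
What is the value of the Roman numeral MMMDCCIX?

MMMDCCIX: M=1000, M=1000, M=1000, D=500, C=100, C=100, IX=9
1000 + 1000 + 1000 + 500 + 100 + 100 + 9 = 3709

3709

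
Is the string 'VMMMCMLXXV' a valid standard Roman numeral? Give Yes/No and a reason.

'VMMMCMLXXV': V should not appear more than once

No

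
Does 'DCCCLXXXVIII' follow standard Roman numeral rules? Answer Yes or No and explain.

'DCCCLXXXVIII': Check the rules: uses only the symbols I, V, X, L, C, D, M; no symbol is repeated more than three times in a row; V, L and D each appear at most once; no smaller symbol precedes a larger one (values never increase from left to right). Value: D (500) + C (100) + C (100) + C (100) + L (50) + X (10) + X (10) + X (10) + V (5) + I (1) + I (1) + I (1) = 888. So it is a valid standard Roman numeral.

Yes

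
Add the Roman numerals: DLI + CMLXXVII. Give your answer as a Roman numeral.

DLI = 551
CMLXXVII = 977
551 + 977 = 1528

MDXXVIII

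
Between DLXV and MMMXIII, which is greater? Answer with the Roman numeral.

DLXV = 565
MMMXIII = 3013
3013 is larger

MMMXIII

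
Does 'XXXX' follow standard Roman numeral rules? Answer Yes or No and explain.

'XXXX': More than 3 consecutive X's

No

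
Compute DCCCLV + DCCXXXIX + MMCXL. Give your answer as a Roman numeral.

DCCCLV = 855, DCCXXXIX = 739, MMCXL = 2140
855 + 739 = 1594
1594 + 2140 = 3734

MMMDCCXXXIV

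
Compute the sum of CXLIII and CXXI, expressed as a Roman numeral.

CXLIII = 143
CXXI = 121
143 + 121 = 264

CCLXIV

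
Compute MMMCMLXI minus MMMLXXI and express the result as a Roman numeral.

MMMCMLXI = 3961
MMMLXXI = 3071
3961 - 3071 = 890

DCCCXC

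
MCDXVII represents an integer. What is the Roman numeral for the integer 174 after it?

MCDXVII = 1417
1417 + 174 = 1591

MDXCI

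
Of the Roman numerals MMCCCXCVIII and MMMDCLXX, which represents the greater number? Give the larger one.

MMCCCXCVIII = 2398
MMMDCLXX = 3670
3670 is larger

MMMDCLXX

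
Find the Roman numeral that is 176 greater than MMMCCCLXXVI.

MMMCCCLXXVI = 3376
3376 + 176 = 3552

MMMDLII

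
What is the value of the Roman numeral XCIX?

XCIX: XC=90, IX=9
90 + 9 = 99

99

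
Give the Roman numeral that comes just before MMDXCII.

MMDXCII = 2592, so the previous integer is 2592 - 1 = 2591

MMDXCI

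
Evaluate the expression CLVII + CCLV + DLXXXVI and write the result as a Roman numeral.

CLVII = 157, CCLV = 255, DLXXXVI = 586
157 + 255 = 412
412 + 586 = 998

CMXCVIII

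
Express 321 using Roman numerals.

Convert 321 to Roman numerals:
  321 contains 3×100 (CCC)
  21 contains 2×10 (XX)
  1 contains 1×1 (I)

CCCXXI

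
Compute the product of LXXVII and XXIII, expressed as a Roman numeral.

LXXVII = 77
XXIII = 23
77 × 23 = 1771

MDCCLXXI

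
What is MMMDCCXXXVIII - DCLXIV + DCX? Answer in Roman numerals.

MMMDCCXXXVIII = 3738, DCLXIV = 664, DCX = 610
3738 - 664 = 3074
3074 + 610 = 3684

MMMDCLXXXIV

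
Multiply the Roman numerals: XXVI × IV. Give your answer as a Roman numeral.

XXVI = 26
IV = 4
26 × 4 = 104

CIV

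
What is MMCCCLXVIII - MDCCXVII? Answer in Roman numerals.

MMCCCLXVIII = 2368
MDCCXVII = 1717
2368 - 1717 = 651

DCLI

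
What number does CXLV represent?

CXLV: C=100, XL=40, V=5
100 + 40 + 5 = 145

145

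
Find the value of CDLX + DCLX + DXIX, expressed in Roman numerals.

CDLX = 460, DCLX = 660, DXIX = 519
460 + 660 = 1120
1120 + 519 = 1639

MDCXXXIX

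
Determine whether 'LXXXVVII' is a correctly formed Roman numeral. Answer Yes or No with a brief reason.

'LXXXVVII': V should not appear more than once

No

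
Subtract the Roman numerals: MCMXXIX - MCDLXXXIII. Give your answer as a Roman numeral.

MCMXXIX = 1929
MCDLXXXIII = 1483
1929 - 1483 = 446

CDXLVI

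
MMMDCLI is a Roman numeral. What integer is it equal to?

MMMDCLI: M=1000, M=1000, M=1000, D=500, C=100, L=50, I=1
1000 + 1000 + 1000 + 500 + 100 + 50 + 1 = 3651

3651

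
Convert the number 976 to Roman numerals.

Convert 976 to Roman numerals:
  976 contains 1×900 (CM)
  76 contains 1×50 (L)
  26 contains 2×10 (XX)
  6 contains 1×5 (V)
  1 contains 1×1 (I)

CMLXXVI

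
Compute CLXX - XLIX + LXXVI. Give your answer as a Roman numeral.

CLXX = 170, XLIX = 49, LXXVI = 76
170 - 49 = 121
121 + 76 = 197

CXCVII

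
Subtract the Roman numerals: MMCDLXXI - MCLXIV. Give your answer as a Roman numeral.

MMCDLXXI = 2471
MCLXIV = 1164
2471 - 1164 = 1307

MCCCVII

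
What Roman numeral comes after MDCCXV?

MDCCXV = 1715, so the next integer is 1715 + 1 = 1716

MDCCXVI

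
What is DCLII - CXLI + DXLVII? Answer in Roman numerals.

DCLII = 652, CXLI = 141, DXLVII = 547
652 - 141 = 511
511 + 547 = 1058

MLVIII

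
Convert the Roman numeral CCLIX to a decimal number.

CCLIX: C=100, C=100, L=50, IX=9
100 + 100 + 50 + 9 = 259

259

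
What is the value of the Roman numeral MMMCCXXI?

MMMCCXXI: M=1000, M=1000, M=1000, C=100, C=100, X=10, X=10, I=1
1000 + 1000 + 1000 + 100 + 100 + 10 + 10 + 1 = 3221

3221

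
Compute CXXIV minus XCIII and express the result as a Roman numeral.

CXXIV = 124
XCIII = 93
124 - 93 = 31

XXXI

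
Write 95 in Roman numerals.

Convert 95 to Roman numerals:
  95 contains 1×90 (XC)
  5 contains 1×5 (V)

XCV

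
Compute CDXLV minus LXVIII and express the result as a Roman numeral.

CDXLV = 445
LXVIII = 68
445 - 68 = 377

CCCLXXVII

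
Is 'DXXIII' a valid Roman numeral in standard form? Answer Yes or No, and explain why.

'DXXIII': Check the rules: uses only the symbols I, V, X, L, C, D, M; no symbol is repeated more than three times in a row; V, L and D each appear at most once; no smaller symbol precedes a larger one (values never increase from left to right). Value: D (500) + X (10) + X (10) + I (1) + I (1) + I (1) = 523. So it is a valid standard Roman numeral.

Yes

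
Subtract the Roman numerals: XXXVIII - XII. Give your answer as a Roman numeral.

XXXVIII = 38
XII = 12
38 - 12 = 26

XXVI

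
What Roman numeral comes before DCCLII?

DCCLII = 752; previous is 751

DCCLI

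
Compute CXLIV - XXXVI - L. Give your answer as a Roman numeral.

CXLIV = 144, XXXVI = 36, L = 50
144 - 36 = 108
108 - 50 = 58

LVIII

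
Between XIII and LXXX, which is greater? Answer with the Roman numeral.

XIII = 13
LXXX = 80
80 is larger

LXXX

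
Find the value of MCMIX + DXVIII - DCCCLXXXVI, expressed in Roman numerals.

MCMIX = 1909, DXVIII = 518, DCCCLXXXVI = 886
1909 + 518 = 2427
2427 - 886 = 1541

MDXLI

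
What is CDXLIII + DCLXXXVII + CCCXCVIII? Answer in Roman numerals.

CDXLIII = 443, DCLXXXVII = 687, CCCXCVIII = 398
443 + 687 = 1130
1130 + 398 = 1528

MDXXVIII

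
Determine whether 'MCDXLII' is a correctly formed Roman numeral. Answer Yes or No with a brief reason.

'MCDXLII': Check the rules: uses only the symbols I, V, X, L, C, D, M; no symbol is repeated more than three times in a row; V, L and D each appear at most once; the only places a smaller symbol precedes a larger one are the allowed subtractive pairs CD, XL, the symbol right after such a pair (if any) is smaller than the pair's first symbol, and otherwise the values never increase from left to right. Value: M (1000) + CD (400) + XL (40) + I (1) + I (1) = 1442. So it is a valid standard Roman numeral.

Yes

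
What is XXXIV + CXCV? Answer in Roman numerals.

XXXIV = 34
CXCV = 195
34 + 195 = 229

CCXXIX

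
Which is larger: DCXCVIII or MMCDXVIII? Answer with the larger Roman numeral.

DCXCVIII = 698
MMCDXVIII = 2418
2418 is larger

MMCDXVIII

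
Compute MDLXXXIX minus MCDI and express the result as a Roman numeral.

MDLXXXIX = 1589
MCDI = 1401
1589 - 1401 = 188

CLXXXVIII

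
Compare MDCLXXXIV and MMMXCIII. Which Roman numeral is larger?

MDCLXXXIV = 1684
MMMXCIII = 3093
3093 is larger

MMMXCIII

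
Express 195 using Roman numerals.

Convert 195 to Roman numerals:
  195 contains 1×100 (C)
  95 contains 1×90 (XC)
  5 contains 1×5 (V)

CXCV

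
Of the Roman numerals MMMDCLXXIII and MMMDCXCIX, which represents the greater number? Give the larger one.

MMMDCLXXIII = 3673
MMMDCXCIX = 3699
3699 is larger

MMMDCXCIX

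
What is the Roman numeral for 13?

Convert 13 to Roman numerals:
  13 contains 1×10 (X)
  3 contains 3×1 (III)

XIII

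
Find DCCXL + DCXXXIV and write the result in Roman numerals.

DCCXL = 740
DCXXXIV = 634
740 + 634 = 1374

MCCCLXXIV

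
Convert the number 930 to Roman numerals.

Convert 930 to Roman numerals:
  930 contains 1×900 (CM)
  30 contains 3×10 (XXX)

CMXXX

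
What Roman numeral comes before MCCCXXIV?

MCCCXXIV = 1324, so the previous integer is 1324 - 1 = 1323

MCCCXXIII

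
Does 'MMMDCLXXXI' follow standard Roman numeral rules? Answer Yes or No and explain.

'MMMDCLXXXI': Check the rules: uses only the symbols I, V, X, L, C, D, M; no symbol is repeated more than three times in a row; V, L and D each appear at most once; no smaller symbol precedes a larger one (values never increase from left to right). Value: M (1000) + M (1000) + M (1000) + D (500) + C (100) + L (50) + X (10) + X (10) + X (10) + I (1) = 3681. So it is a valid standard Roman numeral.

Yes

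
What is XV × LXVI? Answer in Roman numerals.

XV = 15
LXVI = 66
15 × 66 = 990

CMXC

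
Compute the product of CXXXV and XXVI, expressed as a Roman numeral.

CXXXV = 135
XXVI = 26
135 × 26 = 3510

MMMDX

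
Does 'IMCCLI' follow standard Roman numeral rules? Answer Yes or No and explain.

'IMCCLI': Invalid subtractive combination: IM

No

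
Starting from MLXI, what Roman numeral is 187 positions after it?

MLXI = 1061
1061 + 187 = 1248

MCCXLVIII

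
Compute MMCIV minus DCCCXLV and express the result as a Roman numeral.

MMCIV = 2104
DCCCXLV = 845
2104 - 845 = 1259

MCCLIX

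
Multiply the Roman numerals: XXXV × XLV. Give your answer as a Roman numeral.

XXXV = 35
XLV = 45
35 × 45 = 1575

MDLXXV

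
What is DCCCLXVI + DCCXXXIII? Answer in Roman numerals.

DCCCLXVI = 866
DCCXXXIII = 733
866 + 733 = 1599

MDXCIX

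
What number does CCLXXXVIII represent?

CCLXXXVIII: C=100, C=100, L=50, X=10, X=10, X=10, V=5, I=1, I=1, I=1
100 + 100 + 50 + 10 + 10 + 10 + 5 + 1 + 1 + 1 = 288

288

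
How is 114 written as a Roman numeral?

Convert 114 to Roman numerals:
  114 contains 1×100 (C)
  14 contains 1×10 (X)
  4 contains 1×4 (IV)

CXIV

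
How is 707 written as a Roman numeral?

Convert 707 to Roman numerals:
  707 contains 1×500 (D)
  207 contains 2×100 (CC)
  7 contains 1×5 (V)
  2 contains 2×1 (II)

DCCVII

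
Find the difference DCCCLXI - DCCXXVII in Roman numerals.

DCCCLXI = 861
DCCXXVII = 727
861 - 727 = 134

CXXXIV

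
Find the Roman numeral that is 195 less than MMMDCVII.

MMMDCVII = 3607
3607 - 195 = 3412

MMMCDXII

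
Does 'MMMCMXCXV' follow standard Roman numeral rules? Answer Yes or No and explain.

'MMMCMXCXV': X cannot come right after the subtractive pair XC: once X is subtracted in XC, the next symbol must be smaller than X

No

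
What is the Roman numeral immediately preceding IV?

IV = 4, so the previous integer is 4 - 1 = 3

III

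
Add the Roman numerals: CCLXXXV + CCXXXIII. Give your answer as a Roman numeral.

CCLXXXV = 285
CCXXXIII = 233
285 + 233 = 518

DXVIII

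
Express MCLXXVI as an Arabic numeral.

MCLXXVI: M=1000, C=100, L=50, X=10, X=10, V=5, I=1
1000 + 100 + 50 + 10 + 10 + 5 + 1 = 1176

1176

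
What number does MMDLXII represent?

MMDLXII: M=1000, M=1000, D=500, L=50, X=10, I=1, I=1
1000 + 1000 + 500 + 50 + 10 + 1 + 1 = 2562

2562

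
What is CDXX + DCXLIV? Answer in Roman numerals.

CDXX = 420
DCXLIV = 644
420 + 644 = 1064

MLXIV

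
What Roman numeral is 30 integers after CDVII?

CDVII = 407
407 + 30 = 437

CDXXXVII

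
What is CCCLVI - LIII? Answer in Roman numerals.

CCCLVI = 356
LIII = 53
356 - 53 = 303

CCCIII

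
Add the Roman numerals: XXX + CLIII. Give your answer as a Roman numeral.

XXX = 30
CLIII = 153
30 + 153 = 183

CLXXXIII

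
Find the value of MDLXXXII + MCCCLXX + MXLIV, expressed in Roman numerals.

MDLXXXII = 1582, MCCCLXX = 1370, MXLIV = 1044
1582 + 1370 = 2952
2952 + 1044 = 3996

MMMCMXCVI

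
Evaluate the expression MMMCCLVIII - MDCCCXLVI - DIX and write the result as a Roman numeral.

MMMCCLVIII = 3258, MDCCCXLVI = 1846, DIX = 509
3258 - 1846 = 1412
1412 - 509 = 903

CMIII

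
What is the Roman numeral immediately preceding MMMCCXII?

MMMCCXII = 3212; previous is 3211

MMMCCXI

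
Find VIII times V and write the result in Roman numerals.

VIII = 8
V = 5
8 × 5 = 40

XL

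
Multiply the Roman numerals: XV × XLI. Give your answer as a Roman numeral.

XV = 15
XLI = 41
15 × 41 = 615

DCXV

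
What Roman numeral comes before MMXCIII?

MMXCIII = 2093, so the previous integer is 2093 - 1 = 2092

MMXCII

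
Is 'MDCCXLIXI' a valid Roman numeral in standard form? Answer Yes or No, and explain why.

'MDCCXLIXI': I cannot come right after the subtractive pair IX: once I is subtracted in IX, the next symbol must be smaller than I

No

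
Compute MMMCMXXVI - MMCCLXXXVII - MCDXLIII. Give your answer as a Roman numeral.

MMMCMXXVI = 3926, MMCCLXXXVII = 2287, MCDXLIII = 1443
3926 - 2287 = 1639
1639 - 1443 = 196

CXCVI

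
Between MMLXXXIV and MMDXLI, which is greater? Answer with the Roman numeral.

MMLXXXIV = 2084
MMDXLI = 2541
2541 is larger

MMDXLI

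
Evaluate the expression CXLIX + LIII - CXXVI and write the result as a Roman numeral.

CXLIX = 149, LIII = 53, CXXVI = 126
149 + 53 = 202
202 - 126 = 76

LXXVI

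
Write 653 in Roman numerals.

Convert 653 to Roman numerals:
  653 contains 1×500 (D)
  153 contains 1×100 (C)
  53 contains 1×50 (L)
  3 contains 3×1 (III)

DCLIII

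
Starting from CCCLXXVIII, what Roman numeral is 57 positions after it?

CCCLXXVIII = 378
378 + 57 = 435

CDXXXV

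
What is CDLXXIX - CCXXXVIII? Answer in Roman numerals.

CDLXXIX = 479
CCXXXVIII = 238
479 - 238 = 241

CCXLI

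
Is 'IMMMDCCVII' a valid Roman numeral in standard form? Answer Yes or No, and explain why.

'IMMMDCCVII': Invalid subtractive combination: IM

No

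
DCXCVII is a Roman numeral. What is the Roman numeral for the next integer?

DCXCVII = 697, so the next integer is 697 + 1 = 698

DCXCVIII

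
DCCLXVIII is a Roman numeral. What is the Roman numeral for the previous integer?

DCCLXVIII = 768; previous is 767

DCCLXVII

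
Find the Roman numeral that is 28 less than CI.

CI = 101
101 - 28 = 73

LXXIII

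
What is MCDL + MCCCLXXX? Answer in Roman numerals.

MCDL = 1450
MCCCLXXX = 1380
1450 + 1380 = 2830

MMDCCCXXX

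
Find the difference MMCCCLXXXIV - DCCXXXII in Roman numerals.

MMCCCLXXXIV = 2384
DCCXXXII = 732
2384 - 732 = 1652

MDCLII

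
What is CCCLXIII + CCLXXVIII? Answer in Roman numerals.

CCCLXIII = 363
CCLXXVIII = 278
363 + 278 = 641

DCXLI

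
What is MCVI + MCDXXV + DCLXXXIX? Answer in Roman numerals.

MCVI = 1106, MCDXXV = 1425, DCLXXXIX = 689
1106 + 1425 = 2531
2531 + 689 = 3220

MMMCCXX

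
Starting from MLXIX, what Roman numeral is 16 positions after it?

MLXIX = 1069
1069 + 16 = 1085

MLXXXV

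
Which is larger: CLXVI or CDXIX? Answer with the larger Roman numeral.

CLXVI = 166
CDXIX = 419
419 is larger

CDXIX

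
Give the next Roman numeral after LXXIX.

LXXIX = 79, so the next integer is 79 + 1 = 80

LXXX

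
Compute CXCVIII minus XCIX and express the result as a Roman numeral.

CXCVIII = 198
XCIX = 99
198 - 99 = 99

XCIX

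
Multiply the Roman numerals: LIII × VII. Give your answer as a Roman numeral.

LIII = 53
VII = 7
53 × 7 = 371

CCCLXXI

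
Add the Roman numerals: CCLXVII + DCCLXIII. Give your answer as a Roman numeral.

CCLXVII = 267
DCCLXIII = 763
267 + 763 = 1030

MXXX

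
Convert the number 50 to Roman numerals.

Convert 50 to Roman numerals:
  50 contains 1×50 (L)

L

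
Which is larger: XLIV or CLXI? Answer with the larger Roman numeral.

XLIV = 44
CLXI = 161
161 is larger

CLXI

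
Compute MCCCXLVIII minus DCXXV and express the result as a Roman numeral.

MCCCXLVIII = 1348
DCXXV = 625
1348 - 625 = 723

DCCXXIII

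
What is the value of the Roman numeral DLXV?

DLXV: D=500, L=50, X=10, V=5
500 + 50 + 10 + 5 = 565

565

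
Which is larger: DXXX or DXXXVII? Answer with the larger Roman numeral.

DXXX = 530
DXXXVII = 537
537 is larger

DXXXVII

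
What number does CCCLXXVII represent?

CCCLXXVII: C=100, C=100, C=100, L=50, X=10, X=10, V=5, I=1, I=1
100 + 100 + 100 + 50 + 10 + 10 + 5 + 1 + 1 = 377

377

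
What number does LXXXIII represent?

LXXXIII: L=50, X=10, X=10, X=10, I=1, I=1, I=1
50 + 10 + 10 + 10 + 1 + 1 + 1 = 83

83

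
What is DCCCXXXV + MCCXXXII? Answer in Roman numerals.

DCCCXXXV = 835
MCCXXXII = 1232
835 + 1232 = 2067

MMLXVII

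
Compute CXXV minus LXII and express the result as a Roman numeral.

CXXV = 125
LXII = 62
125 - 62 = 63

LXIII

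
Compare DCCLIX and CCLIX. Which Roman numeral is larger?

DCCLIX = 759
CCLIX = 259
759 is larger

DCCLIX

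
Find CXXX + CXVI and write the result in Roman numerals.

CXXX = 130
CXVI = 116
130 + 116 = 246

CCXLVI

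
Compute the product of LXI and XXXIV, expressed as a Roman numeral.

LXI = 61
XXXIV = 34
61 × 34 = 2074

MMLXXIV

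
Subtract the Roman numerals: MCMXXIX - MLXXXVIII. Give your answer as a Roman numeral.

MCMXXIX = 1929
MLXXXVIII = 1088
1929 - 1088 = 841

DCCCXLI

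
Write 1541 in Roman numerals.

Convert 1541 to Roman numerals:
  1541 contains 1×1000 (M)
  541 contains 1×500 (D)
  41 contains 1×40 (XL)
  1 contains 1×1 (I)

MDXLI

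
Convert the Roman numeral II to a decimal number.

II: I=1, I=1
1 + 1 = 2

2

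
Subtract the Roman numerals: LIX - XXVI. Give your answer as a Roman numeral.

LIX = 59
XXVI = 26
59 - 26 = 33

XXXIII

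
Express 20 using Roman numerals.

Convert 20 to Roman numerals:
  20 contains 2×10 (XX)

XX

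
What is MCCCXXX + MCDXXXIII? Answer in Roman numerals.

MCCCXXX = 1330
MCDXXXIII = 1433
1330 + 1433 = 2763

MMDCCLXIII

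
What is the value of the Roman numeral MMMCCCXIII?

MMMCCCXIII: M=1000, M=1000, M=1000, C=100, C=100, C=100, X=10, I=1, I=1, I=1
1000 + 1000 + 1000 + 100 + 100 + 100 + 10 + 1 + 1 + 1 = 3313

3313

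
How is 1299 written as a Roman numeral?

Convert 1299 to Roman numerals:
  1299 contains 1×1000 (M)
  299 contains 2×100 (CC)
  99 contains 1×90 (XC)
  9 contains 1×9 (IX)

MCCXCIX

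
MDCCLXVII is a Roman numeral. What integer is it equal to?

MDCCLXVII: M=1000, D=500, C=100, C=100, L=50, X=10, V=5, I=1, I=1
1000 + 500 + 100 + 100 + 50 + 10 + 5 + 1 + 1 = 1767

1767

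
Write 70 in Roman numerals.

Convert 70 to Roman numerals:
  70 contains 1×50 (L)
  20 contains 2×10 (XX)

LXX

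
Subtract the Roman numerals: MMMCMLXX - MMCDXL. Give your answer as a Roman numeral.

MMMCMLXX = 3970
MMCDXL = 2440
3970 - 2440 = 1530

MDXXX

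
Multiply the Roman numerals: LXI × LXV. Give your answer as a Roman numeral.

LXI = 61
LXV = 65
61 × 65 = 3965

MMMCMLXV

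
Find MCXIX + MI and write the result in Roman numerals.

MCXIX = 1119
MI = 1001
1119 + 1001 = 2120

MMCXX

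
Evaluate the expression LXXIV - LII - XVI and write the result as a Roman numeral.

LXXIV = 74, LII = 52, XVI = 16
74 - 52 = 22
22 - 16 = 6

VI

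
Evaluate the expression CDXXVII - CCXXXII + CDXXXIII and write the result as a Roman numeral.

CDXXVII = 427, CCXXXII = 232, CDXXXIII = 433
427 - 232 = 195
195 + 433 = 628

DCXXVIII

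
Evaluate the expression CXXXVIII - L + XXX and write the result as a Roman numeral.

CXXXVIII = 138, L = 50, XXX = 30
138 - 50 = 88
88 + 30 = 118

CXVIII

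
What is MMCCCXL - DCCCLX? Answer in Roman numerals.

MMCCCXL = 2340
DCCCLX = 860
2340 - 860 = 1480

MCDLXXX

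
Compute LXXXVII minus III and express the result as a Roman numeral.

LXXXVII = 87
III = 3
87 - 3 = 84

LXXXIV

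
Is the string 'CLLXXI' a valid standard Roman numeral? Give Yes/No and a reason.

'CLLXXI': L should not appear more than once

No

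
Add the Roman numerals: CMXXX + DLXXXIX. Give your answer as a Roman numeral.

CMXXX = 930
DLXXXIX = 589
930 + 589 = 1519

MDXIX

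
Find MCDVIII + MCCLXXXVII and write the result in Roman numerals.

MCDVIII = 1408
MCCLXXXVII = 1287
1408 + 1287 = 2695

MMDCXCV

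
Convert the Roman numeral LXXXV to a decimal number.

LXXXV: L=50, X=10, X=10, X=10, V=5
50 + 10 + 10 + 10 + 5 = 85

85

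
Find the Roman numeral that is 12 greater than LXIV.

LXIV = 64
64 + 12 = 76

LXXVI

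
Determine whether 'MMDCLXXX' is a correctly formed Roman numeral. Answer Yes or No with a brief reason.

'MMDCLXXX': Check the rules: uses only the symbols I, V, X, L, C, D, M; no symbol is repeated more than three times in a row; V, L and D each appear at most once; no smaller symbol precedes a larger one (values never increase from left to right). Value: M (1000) + M (1000) + D (500) + C (100) + L (50) + X (10) + X (10) + X (10) = 2680. So it is a valid standard Roman numeral.

Yes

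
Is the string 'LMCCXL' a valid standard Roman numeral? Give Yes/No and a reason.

'LMCCXL': L should not appear more than once

No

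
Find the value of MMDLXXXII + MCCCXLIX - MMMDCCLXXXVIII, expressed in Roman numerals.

MMDLXXXII = 2582, MCCCXLIX = 1349, MMMDCCLXXXVIII = 3788
2582 + 1349 = 3931
3931 - 3788 = 143

CXLIII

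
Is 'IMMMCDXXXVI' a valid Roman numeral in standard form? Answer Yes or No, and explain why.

'IMMMCDXXXVI': Invalid subtractive combination: IM

No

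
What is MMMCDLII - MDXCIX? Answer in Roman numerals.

MMMCDLII = 3452
MDXCIX = 1599
3452 - 1599 = 1853

MDCCCLIII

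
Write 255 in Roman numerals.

Convert 255 to Roman numerals:
  255 contains 2×100 (CC)
  55 contains 1×50 (L)
  5 contains 1×5 (V)

CCLV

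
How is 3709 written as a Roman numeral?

Convert 3709 to Roman numerals:
  3709 contains 3×1000 (MMM)
  709 contains 1×500 (D)
  209 contains 2×100 (CC)
  9 contains 1×9 (IX)

MMMDCCIX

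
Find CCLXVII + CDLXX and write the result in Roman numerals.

CCLXVII = 267
CDLXX = 470
267 + 470 = 737

DCCXXXVII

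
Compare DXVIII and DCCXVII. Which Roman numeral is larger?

DXVIII = 518
DCCXVII = 717
717 is larger

DCCXVII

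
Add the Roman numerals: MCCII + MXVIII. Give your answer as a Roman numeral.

MCCII = 1202
MXVIII = 1018
1202 + 1018 = 2220

MMCCXX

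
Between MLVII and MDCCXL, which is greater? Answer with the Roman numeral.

MLVII = 1057
MDCCXL = 1740
1740 is larger

MDCCXL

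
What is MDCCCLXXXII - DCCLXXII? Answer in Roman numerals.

MDCCCLXXXII = 1882
DCCLXXII = 772
1882 - 772 = 1110

MCX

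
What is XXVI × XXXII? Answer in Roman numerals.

XXVI = 26
XXXII = 32
26 × 32 = 832

DCCCXXXII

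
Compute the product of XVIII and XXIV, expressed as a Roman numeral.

XVIII = 18
XXIV = 24
18 × 24 = 432

CDXXXII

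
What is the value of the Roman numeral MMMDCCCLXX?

MMMDCCCLXX: M=1000, M=1000, M=1000, D=500, C=100, C=100, C=100, L=50, X=10, X=10
1000 + 1000 + 1000 + 500 + 100 + 100 + 100 + 50 + 10 + 10 = 3870

3870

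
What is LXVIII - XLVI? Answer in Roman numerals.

LXVIII = 68
XLVI = 46
68 - 46 = 22

XXII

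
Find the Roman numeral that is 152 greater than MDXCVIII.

MDXCVIII = 1598
1598 + 152 = 1750

MDCCL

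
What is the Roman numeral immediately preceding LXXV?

LXXV = 75, so the previous integer is 75 - 1 = 74

LXXIV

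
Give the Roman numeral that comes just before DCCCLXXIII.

DCCCLXXIII = 873; previous is 872

DCCCLXXII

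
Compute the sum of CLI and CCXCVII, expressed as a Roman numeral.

CLI = 151
CCXCVII = 297
151 + 297 = 448

CDXLVIII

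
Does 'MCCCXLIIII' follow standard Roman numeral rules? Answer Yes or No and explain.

'MCCCXLIIII': More than 3 consecutive I's

No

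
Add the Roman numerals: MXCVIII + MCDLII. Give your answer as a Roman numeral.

MXCVIII = 1098
MCDLII = 1452
1098 + 1452 = 2550

MMDL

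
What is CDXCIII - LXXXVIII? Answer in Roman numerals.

CDXCIII = 493
LXXXVIII = 88
493 - 88 = 405

CDV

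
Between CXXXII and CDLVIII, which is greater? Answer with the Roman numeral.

CXXXII = 132
CDLVIII = 458
458 is larger

CDLVIII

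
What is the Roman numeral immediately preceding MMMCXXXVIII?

MMMCXXXVIII = 3138; previous is 3137

MMMCXXXVII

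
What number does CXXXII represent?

CXXXII: C=100, X=10, X=10, X=10, I=1, I=1
100 + 10 + 10 + 10 + 1 + 1 = 132

132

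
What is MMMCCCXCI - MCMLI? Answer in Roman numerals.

MMMCCCXCI = 3391
MCMLI = 1951
3391 - 1951 = 1440

MCDXL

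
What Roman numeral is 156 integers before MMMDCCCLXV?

MMMDCCCLXV = 3865
3865 - 156 = 3709

MMMDCCIX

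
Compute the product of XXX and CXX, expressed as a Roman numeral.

XXX = 30
CXX = 120
30 × 120 = 3600

MMMDC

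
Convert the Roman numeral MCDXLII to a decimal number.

MCDXLII: M=1000, CD=400, XL=40, I=1, I=1
1000 + 400 + 40 + 1 + 1 = 1442

1442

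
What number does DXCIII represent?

DXCIII: D=500, XC=90, I=1, I=1, I=1
500 + 90 + 1 + 1 + 1 = 593

593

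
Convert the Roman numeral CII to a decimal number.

CII: C=100, I=1, I=1
100 + 1 + 1 = 102

102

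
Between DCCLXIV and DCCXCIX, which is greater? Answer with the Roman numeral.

DCCLXIV = 764
DCCXCIX = 799
799 is larger

DCCXCIX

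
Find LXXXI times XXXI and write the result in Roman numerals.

LXXXI = 81
XXXI = 31
81 × 31 = 2511

MMDXI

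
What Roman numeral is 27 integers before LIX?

LIX = 59
59 - 27 = 32

XXXII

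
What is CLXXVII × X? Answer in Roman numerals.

CLXXVII = 177
X = 10
177 × 10 = 1770

MDCCLXX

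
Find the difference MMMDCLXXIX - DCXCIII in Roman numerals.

MMMDCLXXIX = 3679
DCXCIII = 693
3679 - 693 = 2986

MMCMLXXXVI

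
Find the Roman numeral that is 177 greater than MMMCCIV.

MMMCCIV = 3204
3204 + 177 = 3381

MMMCCCLXXXI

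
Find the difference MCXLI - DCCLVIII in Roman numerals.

MCXLI = 1141
DCCLVIII = 758
1141 - 758 = 383

CCCLXXXIII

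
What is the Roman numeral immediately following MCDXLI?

MCDXLI = 1441, so the next integer is 1441 + 1 = 1442

MCDXLII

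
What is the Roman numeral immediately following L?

L = 50; next is 51

LI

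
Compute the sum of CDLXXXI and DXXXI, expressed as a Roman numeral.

CDLXXXI = 481
DXXXI = 531
481 + 531 = 1012

MXII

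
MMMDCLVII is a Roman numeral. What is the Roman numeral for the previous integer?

MMMDCLVII = 3657; previous is 3656

MMMDCLVI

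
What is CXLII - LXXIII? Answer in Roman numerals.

CXLII = 142
LXXIII = 73
142 - 73 = 69

LXIX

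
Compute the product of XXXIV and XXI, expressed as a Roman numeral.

XXXIV = 34
XXI = 21
34 × 21 = 714

DCCXIV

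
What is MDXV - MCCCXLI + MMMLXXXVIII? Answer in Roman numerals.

MDXV = 1515, MCCCXLI = 1341, MMMLXXXVIII = 3088
1515 - 1341 = 174
174 + 3088 = 3262

MMMCCLXII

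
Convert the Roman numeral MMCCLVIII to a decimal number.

MMCCLVIII: M=1000, M=1000, C=100, C=100, L=50, V=5, I=1, I=1, I=1
1000 + 1000 + 100 + 100 + 50 + 5 + 1 + 1 + 1 = 2258

2258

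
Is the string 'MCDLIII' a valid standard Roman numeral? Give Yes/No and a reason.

'MCDLIII': Check the rules: uses only the symbols I, V, X, L, C, D, M; no symbol is repeated more than three times in a row; V, L and D each appear at most once; the only place a smaller symbol precedes a larger one is the allowed subtractive pair CD, the symbol right after such a pair (if any) is smaller than the pair's first symbol, and otherwise the values never increase from left to right. Value: M (1000) + CD (400) + L (50) + I (1) + I (1) + I (1) = 1453. So it is a valid standard Roman numeral.

Yes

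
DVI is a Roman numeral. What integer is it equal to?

DVI: D=500, V=5, I=1
500 + 5 + 1 = 506

506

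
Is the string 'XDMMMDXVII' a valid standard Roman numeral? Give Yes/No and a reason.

'XDMMMDXVII': D should not appear more than once

No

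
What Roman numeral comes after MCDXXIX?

MCDXXIX = 1429, so the next integer is 1429 + 1 = 1430

MCDXXX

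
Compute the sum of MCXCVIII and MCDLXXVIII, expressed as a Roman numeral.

MCXCVIII = 1198
MCDLXXVIII = 1478
1198 + 1478 = 2676

MMDCLXXVI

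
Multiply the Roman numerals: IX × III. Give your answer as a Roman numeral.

IX = 9
III = 3
9 × 3 = 27

XXVII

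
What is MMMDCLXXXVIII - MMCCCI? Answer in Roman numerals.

MMMDCLXXXVIII = 3688
MMCCCI = 2301
3688 - 2301 = 1387

MCCCLXXXVII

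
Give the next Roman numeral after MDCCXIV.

MDCCXIV = 1714; next is 1715

MDCCXV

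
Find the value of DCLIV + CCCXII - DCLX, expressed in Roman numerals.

DCLIV = 654, CCCXII = 312, DCLX = 660
654 + 312 = 966
966 - 660 = 306

CCCVI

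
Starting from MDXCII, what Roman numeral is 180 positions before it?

MDXCII = 1592
1592 - 180 = 1412

MCDXII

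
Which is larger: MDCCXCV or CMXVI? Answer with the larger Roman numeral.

MDCCXCV = 1795
CMXVI = 916
1795 is larger

MDCCXCV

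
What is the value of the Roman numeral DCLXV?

DCLXV: D=500, C=100, L=50, X=10, V=5
500 + 100 + 50 + 10 + 5 = 665

665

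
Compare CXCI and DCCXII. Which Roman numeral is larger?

CXCI = 191
DCCXII = 712
712 is larger

DCCXII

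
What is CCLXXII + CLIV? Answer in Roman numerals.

CCLXXII = 272
CLIV = 154
272 + 154 = 426

CDXXVI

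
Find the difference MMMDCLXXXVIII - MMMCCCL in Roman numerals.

MMMDCLXXXVIII = 3688
MMMCCCL = 3350
3688 - 3350 = 338

CCCXXXVIII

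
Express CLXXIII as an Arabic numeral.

CLXXIII: C=100, L=50, X=10, X=10, I=1, I=1, I=1
100 + 50 + 10 + 10 + 1 + 1 + 1 = 173

173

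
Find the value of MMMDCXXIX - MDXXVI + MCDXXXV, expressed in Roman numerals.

MMMDCXXIX = 3629, MDXXVI = 1526, MCDXXXV = 1435
3629 - 1526 = 2103
2103 + 1435 = 3538

MMMDXXXVIII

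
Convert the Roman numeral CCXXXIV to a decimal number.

CCXXXIV: C=100, C=100, X=10, X=10, X=10, IV=4
100 + 100 + 10 + 10 + 10 + 4 = 234

234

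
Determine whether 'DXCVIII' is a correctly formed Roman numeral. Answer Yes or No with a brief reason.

'DXCVIII': Check the rules: uses only the symbols I, V, X, L, C, D, M; no symbol is repeated more than three times in a row; V, L and D each appear at most once; the only place a smaller symbol precedes a larger one is the allowed subtractive pair XC, the symbol right after such a pair (if any) is smaller than the pair's first symbol, and otherwise the values never increase from left to right. Value: D (500) + XC (90) + V (5) + I (1) + I (1) + I (1) = 598. So it is a valid standard Roman numeral.

Yes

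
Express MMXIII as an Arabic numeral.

MMXIII: M=1000, M=1000, X=10, I=1, I=1, I=1
1000 + 1000 + 10 + 1 + 1 + 1 = 2013

2013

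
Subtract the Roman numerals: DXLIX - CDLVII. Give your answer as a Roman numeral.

DXLIX = 549
CDLVII = 457
549 - 457 = 92

XCII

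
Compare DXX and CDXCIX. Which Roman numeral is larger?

DXX = 520
CDXCIX = 499
520 is larger

DXX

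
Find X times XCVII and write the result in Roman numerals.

X = 10
XCVII = 97
10 × 97 = 970

CMLXX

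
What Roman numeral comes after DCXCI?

DCXCI = 691, so the next integer is 691 + 1 = 692

DCXCII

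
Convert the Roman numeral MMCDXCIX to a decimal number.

MMCDXCIX: M=1000, M=1000, CD=400, XC=90, IX=9
1000 + 1000 + 400 + 90 + 9 = 2499

2499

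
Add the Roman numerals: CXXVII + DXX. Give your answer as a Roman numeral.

CXXVII = 127
DXX = 520
127 + 520 = 647

DCXLVII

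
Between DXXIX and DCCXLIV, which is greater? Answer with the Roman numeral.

DXXIX = 529
DCCXLIV = 744
744 is larger

DCCXLIV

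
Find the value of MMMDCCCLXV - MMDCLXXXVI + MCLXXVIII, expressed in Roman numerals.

MMMDCCCLXV = 3865, MMDCLXXXVI = 2686, MCLXXVIII = 1178
3865 - 2686 = 1179
1179 + 1178 = 2357

MMCCCLVII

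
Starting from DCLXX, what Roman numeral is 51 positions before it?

DCLXX = 670
670 - 51 = 619

DCXIX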